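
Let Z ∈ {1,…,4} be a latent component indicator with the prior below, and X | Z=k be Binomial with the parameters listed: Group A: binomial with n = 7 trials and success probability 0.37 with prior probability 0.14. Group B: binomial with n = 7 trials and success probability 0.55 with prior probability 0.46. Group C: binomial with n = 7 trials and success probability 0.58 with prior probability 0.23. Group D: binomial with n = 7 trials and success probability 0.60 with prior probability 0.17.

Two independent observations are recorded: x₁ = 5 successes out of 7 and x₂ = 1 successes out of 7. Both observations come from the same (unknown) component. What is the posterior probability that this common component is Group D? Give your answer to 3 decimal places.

0.118

Apply Bayes' rule: the posterior for each component is proportional to its prior times its likelihood at x.
Since both observations come from the same component, the likelihood for component k is f_k(x₁)·f_k(x₂).
  f_A = [C(7,5)·0.37^5·0.63^2 = 21·0.0069344·0.3969 = 0.0577975] × [0.161936] = 0.00935949
  f_B = [C(7,5)·0.55^5·0.45^2 = 21·0.0503284·0.2025 = 0.214022] × [0.0319695] = 0.00684217
  f_C = [C(7,5)·0.58^5·0.42^2 = 21·0.0656357·0.1764 = 0.243141] × [0.0222855] = 0.00541851
  f_D = [C(7,5)·0.60^5·0.40^2 = 21·0.07776·0.16 = 0.261274] × [0.0172032] = 0.00449474
Weight by the priors:
  π_A·f_A = 0.14 × 0.00935949 = 0.00131033
  π_B·f_B = 0.46 × 0.00684217 = 0.0031474
  π_C·f_C = 0.23 × 0.00541851 = 0.00124626
  π_D·f_D = 0.17 × 0.00449474 = 0.000764106
Marginal: 0.00131033 + 0.0031474 + 0.00124626 + 0.000764106 = 0.00646809
P(Group D | data) ≈ 0.118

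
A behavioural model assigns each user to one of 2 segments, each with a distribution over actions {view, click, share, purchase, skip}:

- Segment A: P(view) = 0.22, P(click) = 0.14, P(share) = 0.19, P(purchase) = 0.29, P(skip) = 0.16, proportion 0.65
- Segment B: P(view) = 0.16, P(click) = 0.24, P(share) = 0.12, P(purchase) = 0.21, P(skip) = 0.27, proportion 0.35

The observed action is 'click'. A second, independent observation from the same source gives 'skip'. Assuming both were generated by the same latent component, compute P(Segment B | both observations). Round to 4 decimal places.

0.6090

P(component k | x) = π_k·f_k(x) / marginal(x), where marginal(x) = Σ_j π_j·f_j(x).
Since both observations come from the same component, the likelihood for component k is f_k(x₁)·f_k(x₂).
  L_A = [P(click | comp) = 0.14] × [0.16] = 0.0224
  L_B = [P(click | comp) = 0.24] × [0.27] = 0.0648
Multiply by the mixture weights:
  π_A·L_A = 0.65 × 0.0224 = 0.01456
  π_B·L_B = 0.35 × 0.0648 = 0.02268
Evidence: 0.01456 + 0.02268 = 0.03724
Responsibility of Segment B: 0.02268 / 0.03724 ≈ 0.6090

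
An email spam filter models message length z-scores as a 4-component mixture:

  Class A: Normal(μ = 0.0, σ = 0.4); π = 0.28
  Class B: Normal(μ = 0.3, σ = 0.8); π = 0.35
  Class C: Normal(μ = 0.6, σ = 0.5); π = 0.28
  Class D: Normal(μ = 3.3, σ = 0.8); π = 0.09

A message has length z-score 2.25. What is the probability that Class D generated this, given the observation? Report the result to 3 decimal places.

0.657

Apply Bayes' rule: the posterior for each component is proportional to its prior times its likelihood at x.
Component likelihoods at x = 2.25:
  p_A = (1/(0.4·√(2π)))·exp(−(2.25−0.0)²/(2·0.4²)) = 0.997356·exp(-15.82031) = 1.34331e-07
  p_B = (1/(0.8·√(2π)))·exp(−(2.25−0.3)²/(2·0.8²)) = 0.498678·exp(-2.97070) = 0.0255658
  p_C = (1/(0.5·√(2π)))·exp(−(2.25−0.6)²/(2·0.5²)) = 0.797885·exp(-5.44500) = 0.00344514
  p_D = (1/(0.8·√(2π)))·exp(−(2.25−3.3)²/(2·0.8²)) = 0.498678·exp(-0.86133) = 0.210741
Unnormalised posteriors:
  w_A·p_A = 0.28 × 1.34331e-07 = 3.76126e-08
  w_B·p_B = 0.35 × 0.0255658 = 0.00894804
  w_C·p_C = 0.28 × 0.00344514 = 0.000964639
  w_D·p_D = 0.09 × 0.210741 = 0.0189667
Sum: 3.76126e-08 + 0.00894804 + 0.000964639 + 0.0189667 = 0.0288795
P(Class D | data) = 0.0189667 / 0.0288795 ≈ 0.657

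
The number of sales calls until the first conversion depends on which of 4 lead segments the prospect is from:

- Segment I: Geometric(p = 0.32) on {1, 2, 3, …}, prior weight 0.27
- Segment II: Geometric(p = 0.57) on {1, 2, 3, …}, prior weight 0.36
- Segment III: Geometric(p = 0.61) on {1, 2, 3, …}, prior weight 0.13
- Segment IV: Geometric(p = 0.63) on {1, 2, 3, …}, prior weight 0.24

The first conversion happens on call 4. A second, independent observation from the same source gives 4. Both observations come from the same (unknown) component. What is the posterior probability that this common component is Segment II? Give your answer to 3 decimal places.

The responsibility of component k is w_k f_k(x) divided by Σ_j w_j f_j(x).
Since both observations come from the same component, the likelihood for component k is f_k(x₁)·f_k(x₂).
  L_I = [0.100618] × [0.100618] = 0.010124
  L_II = [0.045319] × [0.045319] = 0.00205381
  L_III = [0.0361846] × [0.0361846] = 0.00130932
  L_IV = [0.0319114] × [0.0319114] = 0.00101834
Unnormalised posteriors:
  w_I·L_I = 0.27 × 0.010124 = 0.00273349
  w_II·L_II = 0.36 × 0.00205381 = 0.000739372
  w_III·L_III = 0.13 × 0.00130932 = 0.000170212
  w_IV·L_IV = 0.24 × 0.00101834 = 0.000244401
Marginal: 0.00273349 + 0.000739372 + 0.000170212 + 0.000244401 = 0.00388747
P(Segment II | x₁,x₂) = 0.000739372 / 0.00388747 ≈ 0.190

0.190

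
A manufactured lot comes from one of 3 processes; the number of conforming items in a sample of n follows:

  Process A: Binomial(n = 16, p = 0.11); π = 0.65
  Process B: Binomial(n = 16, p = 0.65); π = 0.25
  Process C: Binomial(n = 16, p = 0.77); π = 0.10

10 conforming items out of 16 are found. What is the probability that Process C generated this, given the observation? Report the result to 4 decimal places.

0.1492

By Bayes' theorem, P(k | x) = π_k f_k(x) / Σ_j π_j f_j(x).
Binomial probabilities:
  p_A = C(16,10)·0.11^10·0.89^6 = 8008·2.59374e-10·0.496981 = 1.03226e-06
  p_B = C(16,10)·0.65^10·0.35^6 = 8008·0.0134627·0.00183827 = 0.198183
  p_C = C(16,10)·0.77^10·0.23^6 = 8008·0.0732668·0.000148036 = 0.0868557
Unnormalised posteriors:
  π_A·p_A = 0.65 × 1.03226e-06 = 6.70972e-07
  π_B·p_B = 0.25 × 0.198183 = 0.0495457
  π_C·p_C = 0.10 × 0.0868557 = 0.00868557
Marginal: 6.70972e-07 + 0.0495457 + 0.00868557 = 0.0582319
P(Process C | data) = 0.00868557 / 0.0582319 ≈ 0.1492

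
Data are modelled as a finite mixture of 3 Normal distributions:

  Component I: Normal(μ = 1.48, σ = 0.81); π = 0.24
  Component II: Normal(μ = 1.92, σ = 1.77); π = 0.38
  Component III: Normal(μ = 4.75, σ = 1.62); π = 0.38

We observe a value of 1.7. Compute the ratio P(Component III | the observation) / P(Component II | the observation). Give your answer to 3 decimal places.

Posterior odds = (w_i f_i(x)) / (w_j f_j(x)); the normalising sum cancels.
Normal densities:
  f_I = (1/(0.81·√(2π)))·exp(−(1.7−1.48)²/(2·0.81²)) = 0.492521·exp(-0.03688) = 0.474686
  f_II = (1/(1.77·√(2π)))·exp(−(1.7−1.92)²/(2·1.77²)) = 0.225391·exp(-0.00772) = 0.223657
  f_III = (1/(1.62·√(2π)))·exp(−(1.7−4.75)²/(2·1.62²)) = 0.246261·exp(-1.77231) = 0.0418495
Posterior odds = (w_III·f_III) / (w_II·f_II) = (0.38·0.0418495) / (0.38·0.223657) = 0.0159028 / 0.0849896 ≈ 0.187

0.187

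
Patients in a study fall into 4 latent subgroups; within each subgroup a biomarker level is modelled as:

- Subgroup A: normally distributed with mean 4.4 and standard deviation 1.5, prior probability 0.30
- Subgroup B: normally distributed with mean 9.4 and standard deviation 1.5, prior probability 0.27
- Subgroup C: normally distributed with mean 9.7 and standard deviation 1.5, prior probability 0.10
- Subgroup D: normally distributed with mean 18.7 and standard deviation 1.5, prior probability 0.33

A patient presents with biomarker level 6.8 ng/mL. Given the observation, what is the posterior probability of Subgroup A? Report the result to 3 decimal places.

0.525

Posterior ∝ prior × likelihood, so P(k | x) ∝ π_k f_k(x); normalise over all components.
Component likelihoods at x = 6.8 ng/mL:
  f_A = (1/(1.5·√(2π)))·exp(−(6.8−4.4)²/(2·1.5²)) = 0.265962·exp(-1.28000) = 0.0739472
  f_B = (1/(1.5·√(2π)))·exp(−(6.8−9.4)²/(2·1.5²)) = 0.265962·exp(-1.50222) = 0.0592123
  f_C = (1/(1.5·√(2π)))·exp(−(6.8−9.7)²/(2·1.5²)) = 0.265962·exp(-1.86889) = 0.0410365
  f_D = (1/(1.5·√(2π)))·exp(−(6.8−18.7)²/(2·1.5²)) = 0.265962·exp(-31.46889) = 5.72867e-15
Weight by the priors:
  π_A·f_A = 0.30 × 0.0739472 = 0.0221842
  π_B·f_B = 0.27 × 0.0592123 = 0.0159873
  π_C·f_C = 0.10 × 0.0410365 = 0.00410365
  π_D·f_D = 0.33 × 5.72867e-15 = 1.89046e-15
Denominator: 0.0221842 + 0.0159873 + 0.00410365 + 1.89046e-15 = 0.0422751
So the posterior for Subgroup A is 0.0221842 / 0.0422751 ≈ 0.525.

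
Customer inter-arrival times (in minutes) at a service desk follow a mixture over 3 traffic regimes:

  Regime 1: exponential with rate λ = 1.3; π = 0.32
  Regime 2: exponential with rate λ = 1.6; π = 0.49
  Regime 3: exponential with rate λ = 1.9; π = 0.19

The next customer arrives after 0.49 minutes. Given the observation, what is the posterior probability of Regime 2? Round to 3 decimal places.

Posterior ∝ prior × likelihood, so P(k | x) ∝ w_k f_k(x); normalise over all components.
Exponential densities:
  p_1 = 1.3·e^(−1.3·0.49) = 1.3·e^(−0.6370) = 0.68754
  p_2 = 1.6·e^(−1.6·0.49) = 1.6·e^(−0.7840) = 0.730522
  p_3 = 1.9·e^(−1.9·0.49) = 1.9·e^(−0.9310) = 0.748903
Multiply by the mixture weights:
  w_1·p_1 = 0.32 × 0.68754 = 0.220013
  w_2·p_2 = 0.49 × 0.730522 = 0.357956
  w_3·p_3 = 0.19 × 0.748903 = 0.142292
Denominator: 0.220013 + 0.357956 + 0.142292 = 0.72026
P(Regime 2 | data) = 0.357956 / 0.72026 ≈ 0.497

0.497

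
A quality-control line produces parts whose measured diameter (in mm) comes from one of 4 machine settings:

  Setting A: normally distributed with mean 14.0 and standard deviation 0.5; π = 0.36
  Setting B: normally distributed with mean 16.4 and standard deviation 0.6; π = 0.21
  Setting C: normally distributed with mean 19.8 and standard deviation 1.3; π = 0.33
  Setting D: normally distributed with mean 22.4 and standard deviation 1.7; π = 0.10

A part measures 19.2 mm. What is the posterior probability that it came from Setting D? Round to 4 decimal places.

P(component k | x) = P(Z=k)·f_k(x) / marginal(x), where marginal(x) = Σ_j P(Z=j)·f_j(x).
Component likelihoods at x = 19.2 mm:
  f_A = 2.60192e-24
  f_B = 1.24101e-05
  f_C = 0.275874
  f_D = 0.0399074
Prior × likelihood for each component:
  P(Z=A)·f_A = 0.36 × 2.60192e-24 = 9.36692e-25
  P(Z=B)·f_B = 0.21 × 1.24101e-05 = 2.60612e-06
  P(Z=C)·f_C = 0.33 × 0.275874 = 0.0910384
  P(Z=D)·f_D = 0.10 × 0.0399074 = 0.00399074
Denominator: 9.36692e-25 + 2.60612e-06 + 0.0910384 + 0.00399074 = 0.0950317
P(Setting D | data) = 0.00399074 / 0.0950317 ≈ 0.0420

0.0420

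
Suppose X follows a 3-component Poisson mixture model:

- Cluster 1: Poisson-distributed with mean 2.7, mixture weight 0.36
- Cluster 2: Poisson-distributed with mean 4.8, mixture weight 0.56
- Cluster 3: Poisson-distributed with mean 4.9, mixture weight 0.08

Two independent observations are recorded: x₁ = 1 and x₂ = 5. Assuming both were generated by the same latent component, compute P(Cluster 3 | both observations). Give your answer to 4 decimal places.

P(component k | x) = P(Z=k)·f_k(x) / marginal(x), where marginal(x) = Σ_j P(Z=j)·f_j(x).
Since both observations come from the same component, the likelihood for component k is f_k(x₁)·f_k(x₂).
  L_1 = [e^(−2.7)·2.7^1/1! = 0.181455] × [0.0803605] = 0.0145818
  L_2 = [e^(−4.8)·4.8^1/1! = 0.0395028] × [0.174748] = 0.00690302
  L_3 = [e^(−4.9)·4.9^1/1! = 0.0364883] × [0.17529] = 0.00639601
Prior × likelihood for each component:
  P(Z=1)·L_1 = 0.36 × 0.0145818 = 0.00524945
  P(Z=2)·L_2 = 0.56 × 0.00690302 = 0.00386569
  P(Z=3)·L_3 = 0.08 × 0.00639601 = 0.000511681
Evidence: 0.00524945 + 0.00386569 + 0.000511681 = 0.00962682
P(Cluster 3 | x₁, x₂) ≈ 0.0532

0.0532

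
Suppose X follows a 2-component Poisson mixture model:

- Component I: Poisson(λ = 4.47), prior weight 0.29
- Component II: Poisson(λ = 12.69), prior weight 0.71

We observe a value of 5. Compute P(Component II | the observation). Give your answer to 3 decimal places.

Posterior ∝ prior × likelihood, so P(k | x) ∝ π_k f_k(x); normalise over all components.
Component likelihoods at x = 5:
  p_I = e^(−4.47)·4.47^5/5! = 0.170239
  p_II = e^(−12.69)·12.69^5/5! = 0.00845142
Weight by the priors:
  π_I·p_I = 0.29 × 0.170239 = 0.0493694
  π_II·p_II = 0.71 × 0.00845142 = 0.00600051
Marginal: 0.0493694 + 0.00600051 = 0.0553699
P(Component II | the observation) = 0.00600051 / 0.0553699 ≈ 0.108

0.108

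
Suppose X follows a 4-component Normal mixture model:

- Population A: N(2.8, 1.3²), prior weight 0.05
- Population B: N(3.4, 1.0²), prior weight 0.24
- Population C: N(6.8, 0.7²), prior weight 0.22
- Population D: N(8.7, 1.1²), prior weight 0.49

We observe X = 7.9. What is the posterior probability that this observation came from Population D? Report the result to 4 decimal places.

P(component k | x) = P(Z=k)·f_k(x) / marginal(x), where marginal(x) = Σ_j P(Z=j)·f_j(x).
Normal densities:
  f_A = 0.000139622
  f_B = 1.59837e-05
  f_C = 0.165803
  f_D = 0.278396
Weight by the priors:
  P(Z=A)·f_A = 0.05 × 0.000139622 = 6.98112e-06
  P(Z=B)·f_B = 0.24 × 1.59837e-05 = 3.8361e-06
  P(Z=C)·f_C = 0.22 × 0.165803 = 0.0364766
  P(Z=D)·f_D = 0.49 × 0.278396 = 0.136414
Evidence: 6.98112e-06 + 3.8361e-06 + 0.0364766 + 0.136414 = 0.172901
Responsibility of Population D: 0.136414 / 0.172901 ≈ 0.7890

0.7890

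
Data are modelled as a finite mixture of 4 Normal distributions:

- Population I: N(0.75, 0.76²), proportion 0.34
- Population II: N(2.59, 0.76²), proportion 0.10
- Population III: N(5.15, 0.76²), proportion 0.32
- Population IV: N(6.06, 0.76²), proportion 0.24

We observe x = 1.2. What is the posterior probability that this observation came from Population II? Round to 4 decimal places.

Apply Bayes' rule: the posterior for each component is proportional to its prior times its likelihood at x.
Normal densities:
  f_I = 0.440522
  f_II = 0.0985663
  f_III = 7.15116e-07
  f_IV = 6.92418e-10
Weight by the priors:
  w_I·f_I = 0.34 × 0.440522 = 0.149777
  w_II·f_II = 0.10 × 0.0985663 = 0.00985663
  w_III·f_III = 0.32 × 7.15116e-07 = 2.28837e-07
  w_IV·f_IV = 0.24 × 6.92418e-10 = 1.6618e-10
Marginal: 0.149777 + 0.00985663 + 2.28837e-07 + 1.6618e-10 = 0.159634
P(Population II | x) = 0.00985663 / 0.159634 ≈ 0.0617

0.0617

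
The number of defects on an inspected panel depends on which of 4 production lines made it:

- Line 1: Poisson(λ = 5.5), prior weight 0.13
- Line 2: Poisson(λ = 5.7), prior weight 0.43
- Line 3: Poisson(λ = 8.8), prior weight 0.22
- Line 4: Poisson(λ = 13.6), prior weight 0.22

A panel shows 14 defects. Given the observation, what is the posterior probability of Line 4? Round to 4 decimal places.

Posterior ∝ prior × likelihood, so P(k | x) ∝ w_k f_k(x); normalise over all components.
Component likelihoods at x = 14 defects:
  p_1 = 0.00108655
  p_2 = 0.00146677
  p_3 = 0.0288774
  p_4 = 0.105374
Unnormalised posteriors:
  w_1·p_1 = 0.13 × 0.00108655 = 0.000141251
  w_2·p_2 = 0.43 × 0.00146677 = 0.00063071
  w_3·p_3 = 0.22 × 0.0288774 = 0.00635302
  w_4·p_4 = 0.22 × 0.105374 = 0.0231822
Denominator: 0.000141251 + 0.00063071 + 0.00635302 + 0.0231822 = 0.0303072
P(Line 4 | x) = 0.0231822 / 0.0303072 ≈ 0.7649

0.7649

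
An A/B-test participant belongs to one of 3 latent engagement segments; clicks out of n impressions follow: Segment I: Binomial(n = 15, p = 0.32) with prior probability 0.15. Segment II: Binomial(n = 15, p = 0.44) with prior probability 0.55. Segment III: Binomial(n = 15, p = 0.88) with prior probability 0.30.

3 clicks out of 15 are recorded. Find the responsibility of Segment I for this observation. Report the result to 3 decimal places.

0.519

P(component k | x) = P(Z=k)·f_k(x) / marginal(x), where marginal(x) = Σ_j P(Z=j)·f_j(x).
Evaluate each component's likelihood at the observed value:
  p_I = C(15,3)·0.32^3·0.68^12 = 455·0.032768·0.00977478 = 0.145736
  p_II = C(15,3)·0.44^3·0.56^12 = 455·0.085184·0.000951166 = 0.036866
  p_III = C(15,3)·0.88^3·0.12^12 = 455·0.681472·8.9161e-12 = 2.76461e-09
Prior × likelihood for each component:
  P(Z=I)·p_I = 0.15 × 0.145736 = 0.0218605
  P(Z=II)·p_II = 0.55 × 0.036866 = 0.0202763
  P(Z=III)·p_III = 0.30 × 2.76461e-09 = 8.29384e-10
Denominator: 0.0218605 + 0.0202763 + 8.29384e-10 = 0.0421368
P(Segment I | the observation) = 0.0218605 / 0.0421368 ≈ 0.519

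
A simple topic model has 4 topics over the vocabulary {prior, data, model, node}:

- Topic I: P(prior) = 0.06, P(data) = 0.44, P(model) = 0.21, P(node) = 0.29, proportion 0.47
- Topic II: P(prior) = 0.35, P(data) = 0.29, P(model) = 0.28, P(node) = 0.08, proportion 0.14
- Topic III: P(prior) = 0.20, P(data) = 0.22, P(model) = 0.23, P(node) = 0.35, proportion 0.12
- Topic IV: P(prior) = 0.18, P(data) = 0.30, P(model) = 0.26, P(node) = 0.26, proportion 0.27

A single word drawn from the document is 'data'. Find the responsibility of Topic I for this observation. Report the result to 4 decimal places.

By Bayes' theorem, P(k | x) = π_k f_k(x) / Σ_j π_j f_j(x).
Component likelihoods at x = 'data':
  f_I = 0.44
  f_II = 0.29
  f_III = 0.22
  f_IV = 0.3
Unnormalised posteriors:
  π_I·f_I = 0.47 × 0.44 = 0.2068
  π_II·f_II = 0.14 × 0.29 = 0.0406
  π_III·f_III = 0.12 × 0.22 = 0.0264
  π_IV·f_IV = 0.27 × 0.3 = 0.081
Sum: 0.2068 + 0.0406 + 0.0264 + 0.081 = 0.3548
Responsibility of Topic I: 0.2068 / 0.3548 ≈ 0.5829

0.5829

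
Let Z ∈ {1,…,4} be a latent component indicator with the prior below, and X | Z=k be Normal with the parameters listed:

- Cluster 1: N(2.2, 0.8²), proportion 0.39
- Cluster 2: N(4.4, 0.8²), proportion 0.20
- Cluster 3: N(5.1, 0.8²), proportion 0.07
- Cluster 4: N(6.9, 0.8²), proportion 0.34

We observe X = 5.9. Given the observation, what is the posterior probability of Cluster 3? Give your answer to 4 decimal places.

P(component k | x) = π_k·f_k(x) / marginal(x), where marginal(x) = Σ_j π_j·f_j(x).
Component likelihoods at x = 5.9:
  f_1 = (1/(0.8·√(2π)))·exp(−(5.9−2.2)²/(2·0.8²)) = 0.498678·exp(-10.69531) = 1.12955e-05
  f_2 = (1/(0.8·√(2π)))·exp(−(5.9−4.4)²/(2·0.8²)) = 0.498678·exp(-1.75781) = 0.0859828
  f_3 = (1/(0.8·√(2π)))·exp(−(5.9−5.1)²/(2·0.8²)) = 0.498678·exp(-0.50000) = 0.302463
  f_4 = (1/(0.8·√(2π)))·exp(−(5.9−6.9)²/(2·0.8²)) = 0.498678·exp(-0.78125) = 0.228311
Unnormalised posteriors:
  π_1·f_1 = 0.39 × 1.12955e-05 = 4.40524e-06
  π_2·f_2 = 0.20 × 0.0859828 = 0.0171966
  π_3·f_3 = 0.07 × 0.302463 = 0.0211724
  π_4·f_4 = 0.34 × 0.228311 = 0.0776259
Sum: 4.40524e-06 + 0.0171966 + 0.0211724 + 0.0776259 = 0.115999
P(Cluster 3 | the observation) = 0.0211724 / 0.115999 ≈ 0.1825

0.1825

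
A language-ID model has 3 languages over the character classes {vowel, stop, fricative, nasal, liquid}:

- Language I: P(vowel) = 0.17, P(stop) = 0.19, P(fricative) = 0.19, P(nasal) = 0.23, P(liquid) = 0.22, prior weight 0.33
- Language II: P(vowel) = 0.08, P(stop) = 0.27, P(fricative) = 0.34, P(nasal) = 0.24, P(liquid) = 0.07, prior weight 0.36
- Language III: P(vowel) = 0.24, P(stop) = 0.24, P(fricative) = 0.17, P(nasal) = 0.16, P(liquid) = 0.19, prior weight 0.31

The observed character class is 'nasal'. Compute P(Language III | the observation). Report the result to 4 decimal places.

0.2341

By Bayes' theorem, P(k | x) = π_k f_k(x) / Σ_j π_j f_j(x).
Component likelihoods at x = 'nasal':
  p_I = P(nasal | comp) = 0.23
  p_II = P(nasal | comp) = 0.24
  p_III = P(nasal | comp) = 0.16
Prior × likelihood for each component:
  π_I·p_I = 0.33 × 0.23 = 0.0759
  π_II·p_II = 0.36 × 0.24 = 0.0864
  π_III·p_III = 0.31 × 0.16 = 0.0496
Evidence: 0.0759 + 0.0864 + 0.0496 = 0.2119
So the posterior for Language III is 0.0496 / 0.2119 ≈ 0.2341.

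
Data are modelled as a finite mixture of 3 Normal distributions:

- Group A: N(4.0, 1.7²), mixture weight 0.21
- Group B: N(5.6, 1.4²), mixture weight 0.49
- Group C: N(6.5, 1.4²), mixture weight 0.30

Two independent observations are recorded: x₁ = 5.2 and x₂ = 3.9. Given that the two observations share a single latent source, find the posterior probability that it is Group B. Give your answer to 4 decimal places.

0.6072

The responsibility of component k is w_k f_k(x) divided by Σ_j w_j f_j(x).
Since both observations come from the same component, the likelihood for component k is f_k(x₁)·f_k(x₂).
  p_A = [0.182921] × [0.234266] = 0.0428522
  p_B = [0.273562] × [0.136333] = 0.0372955
  p_C = [0.18516] × [0.0507979] = 0.00940575
Weight by the priors:
  w_A·p_A = 0.21 × 0.0428522 = 0.00899896
  w_B·p_B = 0.49 × 0.0372955 = 0.0182748
  w_C·p_C = 0.30 × 0.00940575 = 0.00282173
Sum: 0.00899896 + 0.0182748 + 0.00282173 = 0.0300955
Responsibility of Group B: 0.0182748 / 0.0300955 ≈ 0.6072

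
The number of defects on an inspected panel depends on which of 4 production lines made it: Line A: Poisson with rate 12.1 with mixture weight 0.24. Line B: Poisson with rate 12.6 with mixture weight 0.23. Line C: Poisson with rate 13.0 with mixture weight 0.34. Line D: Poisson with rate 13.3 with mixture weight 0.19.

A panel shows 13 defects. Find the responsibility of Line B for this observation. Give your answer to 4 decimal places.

0.2308

Apply Bayes' rule: the posterior for each component is proportional to its prior times its likelihood at x.
Evaluate each component's likelihood at the observed value:
  L_A = 0.106406
  L_B = 0.109251
  L_C = 0.10994
  L_D = 0.109566
Weight by the priors:
  π_A·L_A = 0.24 × 0.106406 = 0.0255374
  π_B·L_B = 0.23 × 0.109251 = 0.0251278
  π_C·L_C = 0.34 × 0.10994 = 0.0373795
  π_D·L_D = 0.19 × 0.109566 = 0.0208175
Marginal: 0.0255374 + 0.0251278 + 0.0373795 + 0.0208175 = 0.108862
P(Line B | data) ≈ 0.2308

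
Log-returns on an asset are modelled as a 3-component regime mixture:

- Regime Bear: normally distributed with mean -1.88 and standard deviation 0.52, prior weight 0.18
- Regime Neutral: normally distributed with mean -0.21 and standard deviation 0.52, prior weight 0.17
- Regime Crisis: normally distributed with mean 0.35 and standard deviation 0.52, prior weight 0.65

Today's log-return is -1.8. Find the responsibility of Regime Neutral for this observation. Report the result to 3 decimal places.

0.009

By Bayes' theorem, P(k | x) = P(Z=k) f_k(x) / Σ_j P(Z=j) f_j(x).
Component likelihoods at x = -1.8:
  L_Bear = (1/(0.52·√(2π)))·exp(−(-1.8−-1.88)²/(2·0.52²)) = 0.767197·exp(-0.01183) = 0.758171
  L_Neutral = (1/(0.52·√(2π)))·exp(−(-1.8−-0.21)²/(2·0.52²)) = 0.767197·exp(-4.67474) = 0.00715636
  L_Crisis = (1/(0.52·√(2π)))·exp(−(-1.8−0.35)²/(2·0.52²)) = 0.767197·exp(-8.54752) = 0.000148856
Unnormalised posteriors:
  P(Z=Bear)·L_Bear = 0.18 × 0.758171 = 0.136471
  P(Z=Neutral)·L_Neutral = 0.17 × 0.00715636 = 0.00121658
  P(Z=Crisis)·L_Crisis = 0.65 × 0.000148856 = 9.67561e-05
Normaliser: 0.136471 + 0.00121658 + 9.67561e-05 = 0.137784
P(Regime Neutral | the observation) ≈ 0.009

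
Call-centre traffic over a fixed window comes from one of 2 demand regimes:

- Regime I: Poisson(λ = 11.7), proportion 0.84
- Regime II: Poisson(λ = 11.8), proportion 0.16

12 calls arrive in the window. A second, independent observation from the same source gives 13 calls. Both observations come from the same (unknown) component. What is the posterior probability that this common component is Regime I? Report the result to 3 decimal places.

0.838

The responsibility of component k is P(Z=k) f_k(x) divided by Σ_j P(Z=j) f_j(x).
Since both observations come from the same component, the likelihood for component k is f_k(x₁)·f_k(x₂).
  L_I = [0.113933] × [0.102539] = 0.0116826
  L_II = [0.114175] × [0.103636] = 0.0118327
Prior × likelihood for each component:
  P(Z=I)·L_I = 0.84 × 0.0116826 = 0.00981336
  P(Z=II)·L_II = 0.16 × 0.0118327 = 0.00189323
Denominator: 0.00981336 + 0.00189323 = 0.0117066
P(Regime I | data) ≈ 0.838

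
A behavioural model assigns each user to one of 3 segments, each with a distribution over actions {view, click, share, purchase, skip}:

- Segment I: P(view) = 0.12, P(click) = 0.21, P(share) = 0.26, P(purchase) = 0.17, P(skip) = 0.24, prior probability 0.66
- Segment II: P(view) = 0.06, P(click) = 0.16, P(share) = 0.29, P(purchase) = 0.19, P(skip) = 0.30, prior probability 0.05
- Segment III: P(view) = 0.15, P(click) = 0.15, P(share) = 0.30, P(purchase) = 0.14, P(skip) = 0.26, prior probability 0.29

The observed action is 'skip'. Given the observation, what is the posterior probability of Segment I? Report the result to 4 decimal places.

0.6367

Posterior ∝ prior × likelihood, so P(k | x) ∝ P(Z=k) f_k(x); normalise over all components.
Component likelihoods at x = 'skip':
  p_I = P(skip | comp) = 0.24
  p_II = P(skip | comp) = 0.30
  p_III = P(skip | comp) = 0.26
Weight by the priors:
  P(Z=I)·p_I = 0.66 × 0.24 = 0.1584
  P(Z=II)·p_II = 0.05 × 0.3 = 0.015
  P(Z=III)·p_III = 0.29 × 0.26 = 0.0754
Marginal: 0.1584 + 0.015 + 0.0754 = 0.2488
Responsibility of Segment I: 0.1584 / 0.2488 ≈ 0.6367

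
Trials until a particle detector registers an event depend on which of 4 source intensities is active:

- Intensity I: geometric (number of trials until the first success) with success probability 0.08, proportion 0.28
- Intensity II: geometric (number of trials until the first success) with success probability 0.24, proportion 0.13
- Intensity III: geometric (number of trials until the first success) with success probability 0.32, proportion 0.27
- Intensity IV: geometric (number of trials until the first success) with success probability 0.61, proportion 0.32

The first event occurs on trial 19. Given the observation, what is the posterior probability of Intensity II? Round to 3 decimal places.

By Bayes' theorem, P(k | x) = π_k f_k(x) / Σ_j π_j f_j(x).
Evaluate each component's likelihood at the observed value:
  L_I = 0.08·(1−0.08)^18 = 0.08·0.222936 = 0.0178349
  L_II = 0.24·(1−0.24)^18 = 0.24·0.00715558 = 0.00171734
  L_III = 0.32·(1−0.32)^18 = 0.32·0.000966408 = 0.00030925
  L_IV = 0.61·(1−0.61)^18 = 0.61·4.35675e-08 = 2.65762e-08
Prior × likelihood for each component:
  π_I·L_I = 0.28 × 0.0178349 = 0.00499377
  π_II·L_II = 0.13 × 0.00171734 = 0.000223254
  π_III·L_III = 0.27 × 0.00030925 = 8.34976e-05
  π_IV·L_IV = 0.32 × 2.65762e-08 = 8.50438e-09
Normaliser: 0.00499377 + 0.000223254 + 8.34976e-05 + 8.50438e-09 = 0.00530053
Responsibility of Intensity II: 0.000223254 / 0.00530053 ≈ 0.042

0.042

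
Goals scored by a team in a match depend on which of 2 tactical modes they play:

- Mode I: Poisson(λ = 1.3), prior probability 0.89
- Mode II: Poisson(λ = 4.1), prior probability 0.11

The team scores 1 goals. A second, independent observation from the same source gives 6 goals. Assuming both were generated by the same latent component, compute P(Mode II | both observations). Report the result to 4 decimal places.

P(component k | x) = π_k·f_k(x) / marginal(x), where marginal(x) = Σ_j π_j·f_j(x).
Since both observations come from the same component, the likelihood for component k is f_k(x₁)·f_k(x₂).
  f_I = [e^(−1.3)·1.3^1/1! = 0.354291] × [0.00182703] = 0.0006473
  f_II = [e^(−4.1)·4.1^1/1! = 0.067948] × [0.109336] = 0.00742916
Unnormalised posteriors:
  π_I·f_I = 0.89 × 0.0006473 = 0.000576097
  π_II·f_II = 0.11 × 0.00742916 = 0.000817208
Denominator: 0.000576097 + 0.000817208 = 0.0013933
P(Mode II | x₁, x₂) = 0.000817208 / 0.0013933 ≈ 0.5865

0.5865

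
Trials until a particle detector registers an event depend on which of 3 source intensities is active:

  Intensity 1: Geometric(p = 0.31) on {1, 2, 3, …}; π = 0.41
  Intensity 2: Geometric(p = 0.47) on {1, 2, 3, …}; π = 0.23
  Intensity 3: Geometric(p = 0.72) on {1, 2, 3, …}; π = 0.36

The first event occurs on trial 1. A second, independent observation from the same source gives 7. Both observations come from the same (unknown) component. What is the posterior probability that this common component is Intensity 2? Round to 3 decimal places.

0.206

Apply Bayes' rule: the posterior for each component is proportional to its prior times its likelihood at x.
Since both observations come from the same component, the likelihood for component k is f_k(x₁)·f_k(x₂).
  p_1 = [0.31·(1−0.31)^0 = 0.31·1 = 0.31] × [0.0334546] = 0.0103709
  p_2 = [0.47·(1−0.47)^0 = 0.47·1 = 0.47] × [0.0104172] = 0.00489611
  p_3 = [0.72·(1−0.72)^0 = 0.72·1 = 0.72] × [0.000346961] = 0.000249812
Multiply by the mixture weights:
  w_1·p_1 = 0.41 × 0.0103709 = 0.00425208
  w_2·p_2 = 0.23 × 0.00489611 = 0.0011261
  w_3·p_3 = 0.36 × 0.000249812 = 8.99323e-05
Sum: 0.00425208 + 0.0011261 + 8.99323e-05 = 0.00546812
Responsibility of Intensity 2: 0.0011261 / 0.00546812 ≈ 0.206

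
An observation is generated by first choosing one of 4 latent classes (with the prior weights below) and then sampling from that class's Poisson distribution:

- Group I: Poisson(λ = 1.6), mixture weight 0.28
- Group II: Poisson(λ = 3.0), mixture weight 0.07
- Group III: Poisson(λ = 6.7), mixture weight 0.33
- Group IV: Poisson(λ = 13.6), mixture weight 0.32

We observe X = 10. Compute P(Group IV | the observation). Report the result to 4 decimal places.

0.5364

Posterior ∝ prior × likelihood, so P(k | x) ∝ π_k f_k(x); normalise over all components.
Component likelihoods at x = 10:
  p_I = 6.11738e-06
  p_II = 0.000810151
  p_III = 0.0618318
  p_IV = 0.0739982
Multiply by the mixture weights:
  π_I·p_I = 0.28 × 6.11738e-06 = 1.71287e-06
  π_II·p_II = 0.07 × 0.000810151 = 5.67106e-05
  π_III·p_III = 0.33 × 0.0618318 = 0.0204045
  π_IV·p_IV = 0.32 × 0.0739982 = 0.0236794
Sum: 1.71287e-06 + 5.67106e-05 + 0.0204045 + 0.0236794 = 0.0441423
P(Group IV | 10) = 0.0236794 / 0.0441423 ≈ 0.5364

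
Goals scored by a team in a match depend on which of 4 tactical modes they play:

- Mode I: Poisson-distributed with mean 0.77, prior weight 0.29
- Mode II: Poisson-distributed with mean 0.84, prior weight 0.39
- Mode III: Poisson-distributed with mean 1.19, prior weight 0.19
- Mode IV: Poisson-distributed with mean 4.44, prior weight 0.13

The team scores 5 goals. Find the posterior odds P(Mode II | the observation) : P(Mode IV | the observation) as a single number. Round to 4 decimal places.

0.0266

Only the two components matter; the odds are (w_i f_i(x)) / (w_j f_j(x)).
Poisson probabilities:
  p_I = 0.0010444
  p_II = 0.00150455
  p_III = 0.00604983
  p_IV = 0.169616
0.000586776 / 0.02205 ≈ 0.0266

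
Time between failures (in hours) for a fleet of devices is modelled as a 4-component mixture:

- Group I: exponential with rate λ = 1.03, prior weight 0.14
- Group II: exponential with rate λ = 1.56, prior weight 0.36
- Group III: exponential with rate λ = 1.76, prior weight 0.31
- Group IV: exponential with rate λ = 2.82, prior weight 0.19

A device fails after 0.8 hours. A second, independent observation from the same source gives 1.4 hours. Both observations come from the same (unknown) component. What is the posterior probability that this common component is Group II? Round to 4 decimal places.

P(component k | x) = π_k·f_k(x) / marginal(x), where marginal(x) = Σ_j π_j·f_j(x).
Since both observations come from the same component, the likelihood for component k is f_k(x₁)·f_k(x₂).
  L_I = [1.03·e^(−1.03·0.8) = 1.03·e^(−0.8240) = 0.451834] × [0.243548] = 0.110043
  L_II = [1.56·e^(−1.56·0.8) = 1.56·e^(−1.2480) = 0.447842] × [0.175641] = 0.0786594
  L_III = [1.76·e^(−1.76·0.8) = 1.76·e^(−1.4080) = 0.430552] × [0.149765] = 0.0644818
  L_IV = [2.82·e^(−2.82·0.8) = 2.82·e^(−2.2560) = 0.295448] × [0.054407] = 0.0160744
Multiply by the mixture weights:
  π_I·L_I = 0.14 × 0.110043 = 0.015406
  π_II·L_II = 0.36 × 0.0786594 = 0.0283174
  π_III·L_III = 0.31 × 0.0644818 = 0.0199894
  π_IV·L_IV = 0.19 × 0.0160744 = 0.00305414
Sum: 0.015406 + 0.0283174 + 0.0199894 + 0.00305414 = 0.0667669
So the posterior for Group II is 0.0283174 / 0.0667669 ≈ 0.4241.

0.4241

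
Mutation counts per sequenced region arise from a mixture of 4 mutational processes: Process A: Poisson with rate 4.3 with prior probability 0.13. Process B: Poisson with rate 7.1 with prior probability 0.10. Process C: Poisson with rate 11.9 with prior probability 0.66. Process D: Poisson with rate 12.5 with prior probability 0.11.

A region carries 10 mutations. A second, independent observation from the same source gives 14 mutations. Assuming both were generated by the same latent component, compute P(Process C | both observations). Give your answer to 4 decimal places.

0.8527

The responsibility of component k is π_k f_k(x) divided by Σ_j π_j f_j(x).
Since both observations come from the same component, the likelihood for component k is f_k(x₁)·f_k(x₂).
  L_A = [e^(−4.3)·4.3^10/10! = 0.00808082] × [0.000114996] = 9.29264e-07
  L_B = [e^(−7.1)·7.1^10/10! = 0.0740167] × [0.00782921] = 0.000579492
  L_C = [e^(−11.9)·11.9^10/10! = 0.106562] × [0.0889498] = 0.00947866
  L_D = [e^(−12.5)·12.5^10/10! = 0.0956436] × [0.0971965] = 0.00929623
Prior × likelihood for each component:
  π_A·L_A = 0.13 × 9.29264e-07 = 1.20804e-07
  π_B·L_B = 0.10 × 0.000579492 = 5.79492e-05
  π_C·L_C = 0.66 × 0.00947866 = 0.00625592
  π_D·L_D = 0.11 × 0.00929623 = 0.00102259
Denominator: 1.20804e-07 + 5.79492e-05 + 0.00625592 + 0.00102259 = 0.00733657
P(Process C | data) = 0.00625592 / 0.00733657 ≈ 0.8527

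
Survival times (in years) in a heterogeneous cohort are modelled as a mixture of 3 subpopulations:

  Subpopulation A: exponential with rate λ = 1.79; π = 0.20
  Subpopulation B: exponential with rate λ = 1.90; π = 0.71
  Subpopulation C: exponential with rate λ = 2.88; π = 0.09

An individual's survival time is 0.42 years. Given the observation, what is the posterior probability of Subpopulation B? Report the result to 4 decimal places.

By Bayes' theorem, P(k | x) = π_k f_k(x) / Σ_j π_j f_j(x).
Evaluate each component's likelihood at the observed value:
  f_A = 1.79·e^(−1.79·0.42) = 1.79·e^(−0.7518) = 0.844016
  f_B = 1.90·e^(−1.90·0.42) = 1.90·e^(−0.7980) = 0.855434
  f_C = 2.88·e^(−2.88·0.42) = 2.88·e^(−1.2096) = 0.859152
Unnormalised posteriors:
  π_A·f_A = 0.20 × 0.844016 = 0.168803
  π_B·f_B = 0.71 × 0.855434 = 0.607358
  π_C·f_C = 0.09 × 0.859152 = 0.0773237
Sum: 0.168803 + 0.607358 + 0.0773237 = 0.853485
Responsibility of Subpopulation B: 0.607358 / 0.853485 ≈ 0.7116

0.7116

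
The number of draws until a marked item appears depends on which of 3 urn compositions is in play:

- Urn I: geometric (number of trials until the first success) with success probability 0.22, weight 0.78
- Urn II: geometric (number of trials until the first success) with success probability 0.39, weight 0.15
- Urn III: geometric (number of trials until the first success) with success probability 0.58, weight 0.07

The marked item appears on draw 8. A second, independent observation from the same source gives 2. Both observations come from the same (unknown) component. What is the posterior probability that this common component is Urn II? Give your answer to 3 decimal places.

0.078

The responsibility of component k is P(Z=k) f_k(x) divided by Σ_j P(Z=j) f_j(x).
Since both observations come from the same component, the likelihood for component k is f_k(x₁)·f_k(x₂).
  p_I = [0.0386443] × [0.1716] = 0.00663135
  p_II = [0.0122567] × [0.2379] = 0.00291587
  p_III = [0.00133713] × [0.2436] = 0.000325724
Multiply by the mixture weights:
  P(Z=I)·p_I = 0.78 × 0.00663135 = 0.00517246
  P(Z=II)·p_II = 0.15 × 0.00291587 = 0.00043738
  P(Z=III)·p_III = 0.07 × 0.000325724 = 2.28007e-05
Denominator: 0.00517246 + 0.00043738 + 2.28007e-05 = 0.00563264
So the posterior for Urn II is 0.00043738 / 0.00563264 ≈ 0.078.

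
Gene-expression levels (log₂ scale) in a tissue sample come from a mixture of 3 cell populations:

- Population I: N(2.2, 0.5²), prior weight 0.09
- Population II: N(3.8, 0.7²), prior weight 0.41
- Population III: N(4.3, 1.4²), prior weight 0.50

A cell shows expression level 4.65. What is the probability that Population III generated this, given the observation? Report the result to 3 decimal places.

P(component k | x) = π_k·f_k(x) / marginal(x), where marginal(x) = Σ_j π_j·f_j(x).
Evaluate each component's likelihood at the observed value:
  p_I = 4.87792e-06
  p_II = 0.272666
  p_III = 0.276192
Weight by the priors:
  π_I·p_I = 0.09 × 4.87792e-06 = 4.39013e-07
  π_II·p_II = 0.41 × 0.272666 = 0.111793
  π_III·p_III = 0.50 × 0.276192 = 0.138096
Marginal: 4.39013e-07 + 0.111793 + 0.138096 = 0.249889
P(Population III | the observation) ≈ 0.553

0.553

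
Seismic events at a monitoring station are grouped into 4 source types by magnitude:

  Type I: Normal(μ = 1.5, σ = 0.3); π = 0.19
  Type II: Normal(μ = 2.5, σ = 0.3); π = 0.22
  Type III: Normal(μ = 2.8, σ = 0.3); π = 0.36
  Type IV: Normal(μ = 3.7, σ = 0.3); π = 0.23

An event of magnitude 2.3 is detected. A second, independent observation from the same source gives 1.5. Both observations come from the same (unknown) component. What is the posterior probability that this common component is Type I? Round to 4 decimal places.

0.8874

P(component k | x) = w_k·f_k(x) / marginal(x), where marginal(x) = Σ_j w_j·f_j(x).
Since both observations come from the same component, the likelihood for component k is f_k(x₁)·f_k(x₂).
  f_I = [(1/(0.3·√(2π)))·exp(−(2.3−1.5)²/(2·0.3²)) = 1.329808·exp(-3.55556) = 0.0379866] × [1.32981] = 0.0505149
  f_II = [(1/(0.3·√(2π)))·exp(−(2.3−2.5)²/(2·0.3²)) = 1.329808·exp(-0.22222) = 1.06483] × [0.00514093] = 0.0054742
  f_III = [(1/(0.3·√(2π)))·exp(−(2.3−2.8)²/(2·0.3²)) = 1.329808·exp(-1.38889) = 0.33159] × [0.000111236] = 3.68849e-05
  f_IV = [(1/(0.3·√(2π)))·exp(−(2.3−3.7)²/(2·0.3²)) = 1.329808·exp(-10.88889) = 2.48202e-05] × [2.79314e-12] = 6.93262e-17
Weight by the priors:
  w_I·f_I = 0.19 × 0.0505149 = 0.00959783
  w_II·f_II = 0.22 × 0.0054742 = 0.00120432
  w_III·f_III = 0.36 × 3.68849e-05 = 1.32786e-05
  w_IV·f_IV = 0.23 × 6.93262e-17 = 1.5945e-17
Sum: 0.00959783 + 0.00120432 + 1.32786e-05 + 1.5945e-17 = 0.0108154
P(Type I | x) ≈ 0.8874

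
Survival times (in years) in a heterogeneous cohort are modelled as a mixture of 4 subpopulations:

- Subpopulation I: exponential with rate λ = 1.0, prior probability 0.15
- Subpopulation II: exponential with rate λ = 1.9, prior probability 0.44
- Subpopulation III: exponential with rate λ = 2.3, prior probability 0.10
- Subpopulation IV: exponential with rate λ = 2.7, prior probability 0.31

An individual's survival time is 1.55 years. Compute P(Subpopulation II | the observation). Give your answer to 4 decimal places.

0.4626

By Bayes' theorem, P(k | x) = π_k f_k(x) / Σ_j π_j f_j(x).
Exponential densities:
  p_I = 0.212248
  p_II = 0.0999439
  p_III = 0.0650831
  p_IV = 0.0411
Multiply by the mixture weights:
  π_I·p_I = 0.15 × 0.212248 = 0.0318372
  π_II·p_II = 0.44 × 0.0999439 = 0.0439753
  π_III·p_III = 0.10 × 0.0650831 = 0.00650831
  π_IV·p_IV = 0.31 × 0.0411 = 0.012741
Evidence: 0.0318372 + 0.0439753 + 0.00650831 + 0.012741 = 0.0950618
Responsibility of Subpopulation II: 0.0439753 / 0.0950618 ≈ 0.4626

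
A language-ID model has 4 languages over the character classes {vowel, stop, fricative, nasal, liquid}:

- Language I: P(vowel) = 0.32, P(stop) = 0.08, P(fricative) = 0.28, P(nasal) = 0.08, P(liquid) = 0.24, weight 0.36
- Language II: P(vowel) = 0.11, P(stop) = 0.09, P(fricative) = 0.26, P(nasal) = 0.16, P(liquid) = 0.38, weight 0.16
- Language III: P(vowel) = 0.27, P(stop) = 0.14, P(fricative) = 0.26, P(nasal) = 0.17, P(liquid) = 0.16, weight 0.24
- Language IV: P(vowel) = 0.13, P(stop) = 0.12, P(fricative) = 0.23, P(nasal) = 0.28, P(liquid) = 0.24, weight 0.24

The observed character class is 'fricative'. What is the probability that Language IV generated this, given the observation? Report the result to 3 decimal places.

0.212

Apply Bayes' rule: the posterior for each component is proportional to its prior times its likelihood at x.
Component likelihoods at x = 'fricative':
  f_I = 0.28
  f_II = 0.26
  f_III = 0.26
  f_IV = 0.23
Multiply by the mixture weights:
  π_I·f_I = 0.36 × 0.28 = 0.1008
  π_II·f_II = 0.16 × 0.26 = 0.0416
  π_III·f_III = 0.24 × 0.26 = 0.0624
  π_IV·f_IV = 0.24 × 0.23 = 0.0552
Normaliser: 0.1008 + 0.0416 + 0.0624 + 0.0552 = 0.26
P(Language IV | data) = 0.0552 / 0.26 ≈ 0.212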